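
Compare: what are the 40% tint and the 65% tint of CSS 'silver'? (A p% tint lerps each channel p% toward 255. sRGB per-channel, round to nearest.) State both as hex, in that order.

CSS silver is rgb(192, 192, 192).
40% tint:
  R: 192 + 0.4×(255−192) = 192 + 25.2 = 217.2 → 217
  G: 192 + 25.2 = 217.2 → 217
  B: 192 + 25.2 = 217.2 → 217
  → #D9D9D9
65% tint:
  R: 192 + 40.95 = 232.95 → 233
  G: 192 + 40.95 = 232.95 → 233
  B: 192 + 0.65×(255−192) = 192 + 40.95 = 232.95 → 233
  → #E9E9E9

#D9D9D9, #E9E9E9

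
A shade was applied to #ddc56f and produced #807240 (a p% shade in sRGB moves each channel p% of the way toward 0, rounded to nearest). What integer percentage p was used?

#ddc56f is rgb(221, 197, 111); #807240 is rgb(128, 114, 64).
On the R channel (widest range): 128 ≈ 221 + (p/100)(0 − 221), so p ≈ 100×(128 − 221)/(0 − 221) = -9300/-221 = 42.08.
p = 42 reproduces all three channels after rounding.

42%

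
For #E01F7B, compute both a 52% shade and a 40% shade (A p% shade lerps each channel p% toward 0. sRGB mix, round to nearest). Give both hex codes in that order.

#6C0F3B, #86134A

#E01F7B is rgb(224, 31, 123).
52% shade:
  R: 224 + 0.52×(0−224) = 224 − 116.48 = 107.52 → 108
  G: 31 + 0.52×(0−31) = 31 − 16.12 = 14.88 → 15
  B: 123 + 0.52×(0−123) = 123 − 63.96 = 59.04 → 59
  → #6C0F3B
40% shade:
  R: 224 + 0.4×(0−224) = 224 − 89.6 = 134.4 → 134
  G: 31 + 0.4×(0−31) = 31 − 12.4 = 18.6 → 19
  B: 123 + 0.4×(0−123) = 123 − 49.2 = 73.8 → 74
  → #86134A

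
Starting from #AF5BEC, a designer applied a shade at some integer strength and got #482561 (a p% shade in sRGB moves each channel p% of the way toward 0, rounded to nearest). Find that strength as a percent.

#AF5BEC is rgb(175, 91, 236); #482561 is rgb(72, 37, 97).
On the B channel (widest range): 97 ≈ 236 + (p/100)(0 − 236), so p ≈ 100×(97 − 236)/(0 − 236) = -13900/-236 = 58.90.
p = 59 reproduces all three channels after rounding.

59%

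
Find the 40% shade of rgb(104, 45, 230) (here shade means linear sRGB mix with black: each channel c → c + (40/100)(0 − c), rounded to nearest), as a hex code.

#3E1B8A

A 40% shade moves each channel 40% toward 0:
  R: 104 − 41.6 = 62.4 → 62
  G: 45 + 0.4×(0−45) = 45 − 18 = 27 → 27
  B: 230 + 0.4×(0−230) = 230 − 92 = 138 → 138
rgb(62, 27, 138) = #3E1B8A.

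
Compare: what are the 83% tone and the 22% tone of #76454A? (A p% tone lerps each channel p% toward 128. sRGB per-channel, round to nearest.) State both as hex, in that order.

#7E7677, #785256

#76454A is rgb(118, 69, 74).
83% tone:
  R: 118 + 0.83×(128−118) = 118 + 8.3 = 126.3 → 126
  G: 69 + 48.97 = 117.97 → 118
  B: 74 + 0.83×(128−74) = 74 + 44.82 = 118.82 → 119
  → #7E7677
22% tone:
  R: 118 + 0.22×(128−118) = 118 + 2.2 = 120.2 → 120
  G: 69 + 12.98 = 81.98 → 82
  B: 74 + 0.22×(128−74) = 74 + 11.88 = 85.88 → 86
  → #785256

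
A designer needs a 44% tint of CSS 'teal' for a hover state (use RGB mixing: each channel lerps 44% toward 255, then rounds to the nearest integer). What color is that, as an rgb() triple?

rgb(112, 184, 184)

CSS teal is rgb(0, 128, 128).
A 44% tint moves each channel 44% toward 255:
  R: 0 + 112.2 = 112.2 → 112
  G: 128 + 0.44×(255−128) = 128 + 55.88 = 183.88 → 184
  B: 128 + 0.44×(255−128) = 128 + 55.88 = 183.88 → 184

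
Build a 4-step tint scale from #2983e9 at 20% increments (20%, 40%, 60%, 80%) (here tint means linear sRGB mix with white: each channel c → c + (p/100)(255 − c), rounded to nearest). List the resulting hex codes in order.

#2983e9 is rgb(41, 131, 233).
20%: (41 + 42.8 = 83.8→84, 131 + 24.8 = 155.8→156, 233 + 4.4 = 237.4→237) → #549ced
40%: (41 + 85.6 = 126.6→127, 131 + 49.6 = 180.6→181, 233 + 8.8 = 241.8→242) → #7fb5f2
60%: (41 + 128.4 = 169.4→169, 131 + 74.4 = 205.4→205, 233 + 13.2 = 246.2→246) → #a9cdf6
80%: (41 + 171.2 = 212.2→212, 131 + 99.2 = 230.2→230, 233 + 17.6 = 250.6→251) → #d4e6fb

#549ced, #7fb5f2, #a9cdf6, #d4e6fb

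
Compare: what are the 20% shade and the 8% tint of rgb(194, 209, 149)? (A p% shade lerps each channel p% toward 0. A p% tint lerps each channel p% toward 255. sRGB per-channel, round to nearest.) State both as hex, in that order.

20% shade:
  R: 194 − 38.8 = 155.2 → 155
  G: 209 − 41.8 = 167.2 → 167
  B: 149 + 0.2×(0−149) = 149 − 29.8 = 119.2 → 119
  → #9ba777
8% tint:
  R: 194 + 4.88 = 198.88 → 199
  G: 209 + 0.08×(255−209) = 209 + 3.68 = 212.68 → 213
  B: 149 + 8.48 = 157.48 → 157
  → #c7d59d

#9ba777, #c7d59d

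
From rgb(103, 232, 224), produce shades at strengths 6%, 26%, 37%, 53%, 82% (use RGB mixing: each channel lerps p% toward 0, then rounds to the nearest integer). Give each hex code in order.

6%: (103 − 6.18 = 96.82→97, 232 − 13.92 = 218.08→218, 224 − 13.44 = 210.56→211) → #61DAD3
26%: (103 − 26.78 = 76.22→76, 232 − 60.32 = 171.68→172, 224 − 58.24 = 165.76→166) → #4CACA6
37%: (103 − 38.11 = 64.89→65, 232 − 85.84 = 146.16→146, 224 − 82.88 = 141.12→141) → #41928D
53%: (103 − 54.59 = 48.41→48, 232 − 122.96 = 109.04→109, 224 − 118.72 = 105.28→105) → #306D69
82%: (103 − 84.46 = 18.54→19, 232 − 190.24 = 41.76→42, 224 − 183.68 = 40.32→40) → #132A28

#61DAD3, #4CACA6, #41928D, #306D69, #132A28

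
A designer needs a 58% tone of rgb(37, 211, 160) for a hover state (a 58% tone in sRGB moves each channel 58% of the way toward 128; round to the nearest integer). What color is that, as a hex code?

A 58% tone moves each channel 58% toward 128:
  R: 37 + 0.58×(128−37) = 37 + 52.78 = 89.78 → 90
  G: 211 − 48.14 = 162.86 → 163
  B: 160 + 0.58×(128−160) = 160 − 18.56 = 141.44 → 141
rgb(90, 163, 141) = #5AA38D.

#5AA38D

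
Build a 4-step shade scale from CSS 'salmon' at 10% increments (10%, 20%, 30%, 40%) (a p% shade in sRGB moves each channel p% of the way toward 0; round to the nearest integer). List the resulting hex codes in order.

CSS salmon is rgb(250, 128, 114).
10%: (250 − 25 = 225→225, 128 − 12.8 = 115.2→115, 114 − 11.4 = 102.6→103) → #e17367
20%: (250 − 50 = 200→200, 128 − 25.6 = 102.4→102, 114 − 22.8 = 91.2→91) → #c8665b
30%: (250 − 75 = 175→175, 128 − 38.4 = 89.6→90, 114 − 34.2 = 79.8→80) → #af5a50
40%: (250 − 100 = 150→150, 128 − 51.2 = 76.8→77, 114 − 45.6 = 68.4→68) → #964d44

#e17367, #c8665b, #af5a50, #964d44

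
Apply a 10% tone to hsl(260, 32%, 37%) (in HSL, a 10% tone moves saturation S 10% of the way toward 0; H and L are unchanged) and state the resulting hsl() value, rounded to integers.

S moves 10% from 32 toward 0: 32 − 3.2 = 28.8 → 29.
H and L are unchanged.

hsl(260, 29%, 37%)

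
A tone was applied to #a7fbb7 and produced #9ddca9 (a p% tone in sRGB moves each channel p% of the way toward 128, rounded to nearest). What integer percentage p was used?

25%

#a7fbb7 is rgb(167, 251, 183); #9ddca9 is rgb(157, 220, 169).
On the G channel (widest range): 220 ≈ 251 + (p/100)(128 − 251), so p ≈ 100×(220 − 251)/(128 − 251) = -3100/-123 = 25.20.
p = 25 reproduces all three channels after rounding.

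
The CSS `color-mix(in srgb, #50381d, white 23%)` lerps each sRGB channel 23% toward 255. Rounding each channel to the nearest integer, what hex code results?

#786651

#50381d is rgb(80, 56, 29).
Per channel, c → c + 0.23(255 − c):
  R: 80 + 0.23×(255−80) = 80 + 40.25 = 120.25 → 120
  G: 56 + 45.77 = 101.77 → 102
  B: 29 + 51.98 = 80.98 → 81
rgb(120, 102, 81) = #786651.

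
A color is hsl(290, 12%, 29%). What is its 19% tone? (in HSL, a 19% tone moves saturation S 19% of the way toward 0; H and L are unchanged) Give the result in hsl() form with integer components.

hsl(290, 10%, 29%)

S moves 19% from 12 toward 0: 12 − 2.28 = 9.72 → 10.
H and L are unchanged.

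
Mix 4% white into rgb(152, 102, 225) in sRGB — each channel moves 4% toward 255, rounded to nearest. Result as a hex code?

#9c6ce2

Lerp each channel 4% toward 255:
  R: 152 + 4.12 = 156.12 → 156
  G: 102 + 6.12 = 108.12 → 108
  B: 225 + 1.2 = 226.2 → 226
rgb(156, 108, 226) = #9c6ce2.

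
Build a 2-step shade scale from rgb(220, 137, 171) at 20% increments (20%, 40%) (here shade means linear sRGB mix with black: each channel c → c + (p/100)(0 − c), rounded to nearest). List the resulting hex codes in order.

20%: (220 − 44 = 176→176, 137 − 27.4 = 109.6→110, 171 − 34.2 = 136.8→137) → #B06E89
40%: (220 − 88 = 132→132, 137 − 54.8 = 82.2→82, 171 − 68.4 = 102.6→103) → #845267

#B06E89, #845267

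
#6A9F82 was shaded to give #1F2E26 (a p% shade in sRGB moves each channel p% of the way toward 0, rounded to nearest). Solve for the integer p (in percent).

#6A9F82 is rgb(106, 159, 130); #1F2E26 is rgb(31, 46, 38).
On the G channel (widest range): 46 ≈ 159 + (p/100)(0 − 159), so p ≈ 100×(46 − 159)/(0 − 159) = -11300/-159 = 71.07.
p = 71 reproduces all three channels after rounding.

71%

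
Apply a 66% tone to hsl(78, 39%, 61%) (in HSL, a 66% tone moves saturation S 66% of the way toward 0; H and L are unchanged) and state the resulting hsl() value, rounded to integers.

hsl(78, 13%, 61%)

S moves 66% from 39 toward 0: 39 − 25.74 = 13.26 → 13.
H and L are unchanged.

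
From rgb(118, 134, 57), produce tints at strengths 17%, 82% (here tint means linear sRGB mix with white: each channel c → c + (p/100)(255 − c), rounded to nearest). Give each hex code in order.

17%: (118 + 23.29 = 141.29→141, 134 + 20.57 = 154.57→155, 57 + 33.66 = 90.66→91) → #8D9B5B
82%: (118 + 112.34 = 230.34→230, 134 + 99.22 = 233.22→233, 57 + 162.36 = 219.36→219) → #E6E9DB

#8D9B5B, #E6E9DB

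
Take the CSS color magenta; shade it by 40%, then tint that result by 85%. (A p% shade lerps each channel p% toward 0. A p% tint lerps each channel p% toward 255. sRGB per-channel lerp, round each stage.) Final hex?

#f0d9f0

CSS magenta is rgb(255, 0, 255).
Per channel, c → c + 0.4(0 − c):
  R: 255 + 0.4×(0−255) = 255 − 102 = 153 → 153
  G: 0 + 0 = 0 → 0
  B: 255 − 102 = 153 → 153
After the shade: rgb(153, 0, 153) = #990099.
An 85% tint moves each channel 85% toward 255:
  R: 153 + 86.7 = 239.7 → 240
  G: 0 + 0.85×(255−0) = 0 + 216.75 = 216.75 → 217
  B: 153 + 0.85×(255−153) = 153 + 86.7 = 239.7 → 240
rgb(240, 217, 240) = #f0d9f0.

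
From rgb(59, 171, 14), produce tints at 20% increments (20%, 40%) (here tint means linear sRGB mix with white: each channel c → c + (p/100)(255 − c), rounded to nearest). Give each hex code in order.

20%: (59 + 39.2 = 98.2→98, 171 + 16.8 = 187.8→188, 14 + 48.2 = 62.2→62) → #62BC3E
40%: (59 + 78.4 = 137.4→137, 171 + 33.6 = 204.6→205, 14 + 96.4 = 110.4→110) → #89CD6E

#62BC3E, #89CD6E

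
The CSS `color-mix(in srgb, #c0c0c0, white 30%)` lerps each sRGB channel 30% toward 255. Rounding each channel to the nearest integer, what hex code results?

#d3d3d3

#c0c0c0 is rgb(192, 192, 192).
A 30% tint moves each channel 30% toward 255:
  R: 192 + 18.9 = 210.9 → 211
  G: 192 + 18.9 = 210.9 → 211
  B: 192 + 18.9 = 210.9 → 211
rgb(211, 211, 211) = #d3d3d3.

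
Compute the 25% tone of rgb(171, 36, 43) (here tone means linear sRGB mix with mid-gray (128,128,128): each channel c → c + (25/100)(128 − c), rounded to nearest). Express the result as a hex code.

A 25% tone moves each channel 25% toward 128:
  R: 171 + 0.25×(128−171) = 171 − 10.75 = 160.25 → 160
  G: 36 + 23 = 59 → 59
  B: 43 + 21.25 = 64.25 → 64
rgb(160, 59, 64) = #a03b40.

#a03b40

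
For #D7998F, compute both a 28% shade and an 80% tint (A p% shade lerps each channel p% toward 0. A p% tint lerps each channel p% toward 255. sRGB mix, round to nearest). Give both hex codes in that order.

#9B6E67, #F7EBE9

#D7998F is rgb(215, 153, 143).
28% shade:
  R: 215 + 0.28×(0−215) = 215 − 60.2 = 154.8 → 155
  G: 153 − 42.84 = 110.16 → 110
  B: 143 − 40.04 = 102.96 → 103
  → #9B6E67
80% tint:
  R: 215 + 0.8×(255−215) = 215 + 32 = 247 → 247
  G: 153 + 0.8×(255−153) = 153 + 81.6 = 234.6 → 235
  B: 143 + 0.8×(255−143) = 143 + 89.6 = 232.6 → 233
  → #F7EBE9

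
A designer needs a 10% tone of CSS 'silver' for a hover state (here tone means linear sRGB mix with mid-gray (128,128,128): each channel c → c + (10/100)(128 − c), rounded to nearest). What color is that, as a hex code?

CSS silver is rgb(192, 192, 192).
Per channel, c → c + 0.1(128 − c):
  R: 192 + 0.1×(128−192) = 192 − 6.4 = 185.6 → 186
  G: 192 − 6.4 = 185.6 → 186
  B: 192 + 0.1×(128−192) = 192 − 6.4 = 185.6 → 186
rgb(186, 186, 186) = #BABABA.

#BABABA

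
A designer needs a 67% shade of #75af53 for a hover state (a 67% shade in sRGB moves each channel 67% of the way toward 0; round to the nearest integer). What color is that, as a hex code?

#75af53 is rgb(117, 175, 83).
Lerp each channel 67% toward 0:
  R: 117 + 0.67×(0−117) = 117 − 78.39 = 38.61 → 39
  G: 175 + 0.67×(0−175) = 175 − 117.25 = 57.75 → 58
  B: 83 − 55.61 = 27.39 → 27
rgb(39, 58, 27) = #273a1b.

#273a1b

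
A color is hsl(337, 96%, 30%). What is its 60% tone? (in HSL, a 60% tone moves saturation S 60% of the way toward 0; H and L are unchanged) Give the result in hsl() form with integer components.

S moves 60% from 96 toward 0: 96 − 57.6 = 38.4 → 38.
H and L are unchanged.

hsl(337, 38%, 30%)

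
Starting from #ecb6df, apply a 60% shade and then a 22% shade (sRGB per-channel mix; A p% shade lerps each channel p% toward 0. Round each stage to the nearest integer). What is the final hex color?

#493945

#ecb6df is rgb(236, 182, 223).
Per channel, c → c + 0.6(0 − c):
  R: 236 + 0.6×(0−236) = 236 − 141.6 = 94.4 → 94
  G: 182 − 109.2 = 72.8 → 73
  B: 223 + 0.6×(0−223) = 223 − 133.8 = 89.2 → 89
After the shade: rgb(94, 73, 89) = #5e4959.
Per channel, c → c + 0.22(0 − c):
  R: 94 + 0.22×(0−94) = 94 − 20.68 = 73.32 → 73
  G: 73 + 0.22×(0−73) = 73 − 16.06 = 56.94 → 57
  B: 89 − 19.58 = 69.42 → 69
rgb(73, 57, 69) = #493945.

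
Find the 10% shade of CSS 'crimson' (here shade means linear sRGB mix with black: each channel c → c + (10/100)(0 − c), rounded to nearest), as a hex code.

#C61236

CSS crimson is rgb(220, 20, 60).
A 10% shade moves each channel 10% toward 0:
  R: 220 − 22 = 198 → 198
  G: 20 + 0.1×(0−20) = 20 − 2 = 18 → 18
  B: 60 − 6 = 54 → 54
rgb(198, 18, 54) = #C61236.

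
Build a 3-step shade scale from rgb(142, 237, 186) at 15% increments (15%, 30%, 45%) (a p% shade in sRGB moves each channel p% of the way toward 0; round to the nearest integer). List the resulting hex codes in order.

#79C99E, #63A682, #4E8266

15%: (142 − 21.3 = 120.7→121, 237 − 35.55 = 201.45→201, 186 − 27.9 = 158.1→158) → #79C99E
30%: (142 − 42.6 = 99.4→99, 237 − 71.1 = 165.9→166, 186 − 55.8 = 130.2→130) → #63A682
45%: (142 − 63.9 = 78.1→78, 237 − 106.65 = 130.35→130, 186 − 83.7 = 102.3→102) → #4E8266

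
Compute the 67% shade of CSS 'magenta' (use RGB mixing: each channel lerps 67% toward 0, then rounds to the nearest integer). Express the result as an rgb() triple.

rgb(84, 0, 84)

CSS magenta is rgb(255, 0, 255).
A 67% shade moves each channel 67% toward 0:
  R: 255 − 170.85 = 84.15 → 84
  G: 0 + 0.67×(0−0) = 0 + 0 = 0 → 0
  B: 255 + 0.67×(0−255) = 255 − 170.85 = 84.15 → 84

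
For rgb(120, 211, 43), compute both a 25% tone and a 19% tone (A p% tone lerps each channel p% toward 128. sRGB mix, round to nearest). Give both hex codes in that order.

#7ABE40, #7AC33B

25% tone:
  R: 120 + 0.25×(128−120) = 120 + 2 = 122 → 122
  G: 211 − 20.75 = 190.25 → 190
  B: 43 + 0.25×(128−43) = 43 + 21.25 = 64.25 → 64
  → #7ABE40
19% tone:
  R: 120 + 0.19×(128−120) = 120 + 1.52 = 121.52 → 122
  G: 211 + 0.19×(128−211) = 211 − 15.77 = 195.23 → 195
  B: 43 + 0.19×(128−43) = 43 + 16.15 = 59.15 → 59
  → #7AC33B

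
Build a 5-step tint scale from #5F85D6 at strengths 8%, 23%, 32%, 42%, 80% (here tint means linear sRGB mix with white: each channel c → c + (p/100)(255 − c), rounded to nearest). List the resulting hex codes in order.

#5F85D6 is rgb(95, 133, 214).
8%: (95 + 12.8 = 107.8→108, 133 + 9.76 = 142.76→143, 214 + 3.28 = 217.28→217) → #6C8FD9
23%: (95 + 36.8 = 131.8→132, 133 + 28.06 = 161.06→161, 214 + 9.43 = 223.43→223) → #84A1DF
32%: (95 + 51.2 = 146.2→146, 133 + 39.04 = 172.04→172, 214 + 13.12 = 227.12→227) → #92ACE3
42%: (95 + 67.2 = 162.2→162, 133 + 51.24 = 184.24→184, 214 + 17.22 = 231.22→231) → #A2B8E7
80%: (95 + 128 = 223→223, 133 + 97.6 = 230.6→231, 214 + 32.8 = 246.8→247) → #DFE7F7

#6C8FD9, #84A1DF, #92ACE3, #A2B8E7, #DFE7F7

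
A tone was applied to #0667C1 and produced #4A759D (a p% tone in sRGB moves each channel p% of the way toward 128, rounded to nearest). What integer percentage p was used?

56%

#0667C1 is rgb(6, 103, 193); #4A759D is rgb(74, 117, 157).
On the R channel (widest range): 74 ≈ 6 + (p/100)(128 − 6), so p ≈ 100×(74 − 6)/(128 − 6) = 6800/122 = 55.74.
p = 56 reproduces all three channels after rounding.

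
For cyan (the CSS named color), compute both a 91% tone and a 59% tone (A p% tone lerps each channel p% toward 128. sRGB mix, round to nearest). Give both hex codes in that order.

CSS cyan is rgb(0, 255, 255).
91% tone:
  R: 0 + 0.91×(128−0) = 0 + 116.48 = 116.48 → 116
  G: 255 − 115.57 = 139.43 → 139
  B: 255 + 0.91×(128−255) = 255 − 115.57 = 139.43 → 139
  → #748B8B
59% tone:
  R: 0 + 75.52 = 75.52 → 76
  G: 255 + 0.59×(128−255) = 255 − 74.93 = 180.07 → 180
  B: 255 − 74.93 = 180.07 → 180
  → #4CB4B4

#748B8B, #4CB4B4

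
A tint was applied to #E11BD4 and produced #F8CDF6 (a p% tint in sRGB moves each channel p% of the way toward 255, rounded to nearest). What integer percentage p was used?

#E11BD4 is rgb(225, 27, 212); #F8CDF6 is rgb(248, 205, 246).
On the G channel (widest range): 205 ≈ 27 + (p/100)(255 − 27), so p ≈ 100×(205 − 27)/(255 − 27) = 17800/228 = 78.07.
p = 78 reproduces all three channels after rounding.

78%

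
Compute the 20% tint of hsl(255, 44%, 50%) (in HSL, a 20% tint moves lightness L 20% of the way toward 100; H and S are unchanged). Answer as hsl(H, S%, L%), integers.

hsl(255, 44%, 60%)

L moves 20% from 50 toward 100: 50 + 10 = 60 → 60.
H and S are unchanged.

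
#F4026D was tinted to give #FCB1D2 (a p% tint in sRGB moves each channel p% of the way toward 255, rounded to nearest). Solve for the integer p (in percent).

69%

#F4026D is rgb(244, 2, 109); #FCB1D2 is rgb(252, 177, 210).
On the G channel (widest range): 177 ≈ 2 + (p/100)(255 − 2), so p ≈ 100×(177 − 2)/(255 − 2) = 17500/253 = 69.17.
p = 69 reproduces all three channels after rounding.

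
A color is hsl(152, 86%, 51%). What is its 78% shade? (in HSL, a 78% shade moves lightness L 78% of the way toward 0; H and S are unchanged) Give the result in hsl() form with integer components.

hsl(152, 86%, 11%)

L moves 78% from 51 toward 0: 51 − 39.78 = 11.22 → 11.
H and S are unchanged.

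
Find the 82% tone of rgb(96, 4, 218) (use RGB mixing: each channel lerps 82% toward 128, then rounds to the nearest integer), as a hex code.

An 82% tone moves each channel 82% toward 128:
  R: 96 + 0.82×(128−96) = 96 + 26.24 = 122.24 → 122
  G: 4 + 101.68 = 105.68 → 106
  B: 218 + 0.82×(128−218) = 218 − 73.8 = 144.2 → 144
rgb(122, 106, 144) = #7A6A90.

#7A6A90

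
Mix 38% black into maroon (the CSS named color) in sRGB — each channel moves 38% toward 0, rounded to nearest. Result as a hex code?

#4F0000

CSS maroon is rgb(128, 0, 0).
Per channel, c → c + 0.38(0 − c):
  R: 128 + 0.38×(0−128) = 128 − 48.64 = 79.36 → 79
  G: 0 + 0.38×(0−0) = 0 + 0 = 0 → 0
  B: 0 + 0.38×(0−0) = 0 + 0 = 0 → 0
rgb(79, 0, 0) = #4F0000.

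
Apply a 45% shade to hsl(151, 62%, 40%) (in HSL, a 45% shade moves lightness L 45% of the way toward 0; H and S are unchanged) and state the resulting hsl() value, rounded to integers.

hsl(151, 62%, 22%)

L moves 45% from 40 toward 0: 40 − 18 = 22 → 22.
H and S are unchanged.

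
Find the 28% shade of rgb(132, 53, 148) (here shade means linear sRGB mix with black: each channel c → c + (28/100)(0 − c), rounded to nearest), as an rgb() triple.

A 28% shade moves each channel 28% toward 0:
  R: 132 − 36.96 = 95.04 → 95
  G: 53 + 0.28×(0−53) = 53 − 14.84 = 38.16 → 38
  B: 148 + 0.28×(0−148) = 148 − 41.44 = 106.56 → 107

rgb(95, 38, 107)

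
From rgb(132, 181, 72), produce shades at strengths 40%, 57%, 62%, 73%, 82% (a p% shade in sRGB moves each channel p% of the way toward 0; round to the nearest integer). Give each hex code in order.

40%: (132 − 52.8 = 79.2→79, 181 − 72.4 = 108.6→109, 72 − 28.8 = 43.2→43) → #4F6D2B
57%: (132 − 75.24 = 56.76→57, 181 − 103.17 = 77.83→78, 72 − 41.04 = 30.96→31) → #394E1F
62%: (132 − 81.84 = 50.16→50, 181 − 112.22 = 68.78→69, 72 − 44.64 = 27.36→27) → #32451B
73%: (132 − 96.36 = 35.64→36, 181 − 132.13 = 48.87→49, 72 − 52.56 = 19.44→19) → #243113
82%: (132 − 108.24 = 23.76→24, 181 − 148.42 = 32.58→33, 72 − 59.04 = 12.96→13) → #18210D

#4F6D2B, #394E1F, #32451B, #243113, #18210D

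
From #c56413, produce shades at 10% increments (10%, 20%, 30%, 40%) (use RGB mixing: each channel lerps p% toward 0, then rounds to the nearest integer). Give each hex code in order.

#b15a11, #9e500f, #8a460d, #763c0b

#c56413 is rgb(197, 100, 19).
10%: (197 − 19.7 = 177.3→177, 100 − 10 = 90→90, 19 − 1.9 = 17.1→17) → #b15a11
20%: (197 − 39.4 = 157.6→158, 100 − 20 = 80→80, 19 − 3.8 = 15.2→15) → #9e500f
30%: (197 − 59.1 = 137.9→138, 100 − 30 = 70→70, 19 − 5.7 = 13.3→13) → #8a460d
40%: (197 − 78.8 = 118.2→118, 100 − 40 = 60→60, 19 − 7.6 = 11.4→11) → #763c0b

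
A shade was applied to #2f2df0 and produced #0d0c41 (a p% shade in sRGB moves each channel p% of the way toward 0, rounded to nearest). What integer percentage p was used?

#2f2df0 is rgb(47, 45, 240); #0d0c41 is rgb(13, 12, 65).
On the B channel (widest range): 65 ≈ 240 + (p/100)(0 − 240), so p ≈ 100×(65 − 240)/(0 − 240) = -17500/-240 = 72.92.
p = 73 reproduces all three channels after rounding.

73%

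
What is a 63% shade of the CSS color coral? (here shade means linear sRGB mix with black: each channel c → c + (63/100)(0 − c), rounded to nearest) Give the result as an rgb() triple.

rgb(94, 47, 30)

CSS coral is rgb(255, 127, 80).
A 63% shade moves each channel 63% toward 0:
  R: 255 + 0.63×(0−255) = 255 − 160.65 = 94.35 → 94
  G: 127 + 0.63×(0−127) = 127 − 80.01 = 46.99 → 47
  B: 80 − 50.4 = 29.6 → 30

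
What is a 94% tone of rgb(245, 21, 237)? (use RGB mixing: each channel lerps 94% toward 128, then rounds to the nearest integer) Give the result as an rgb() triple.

rgb(135, 122, 135)

A 94% tone moves each channel 94% toward 128:
  R: 245 − 109.98 = 135.02 → 135
  G: 21 + 100.58 = 121.58 → 122
  B: 237 − 102.46 = 134.54 → 135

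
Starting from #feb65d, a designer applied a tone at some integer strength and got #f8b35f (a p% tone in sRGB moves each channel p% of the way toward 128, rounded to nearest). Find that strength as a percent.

5%

#feb65d is rgb(254, 182, 93); #f8b35f is rgb(248, 179, 95).
On the R channel (widest range): 248 ≈ 254 + (p/100)(128 − 254), so p ≈ 100×(248 − 254)/(128 − 254) = -600/-126 = 4.76.
p = 5 reproduces all three channels after rounding.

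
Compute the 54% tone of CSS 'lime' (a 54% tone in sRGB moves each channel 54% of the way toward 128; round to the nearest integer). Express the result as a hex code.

#45BA45

CSS lime is rgb(0, 255, 0).
Lerp each channel 54% toward 128:
  R: 0 + 69.12 = 69.12 → 69
  G: 255 − 68.58 = 186.42 → 186
  B: 0 + 69.12 = 69.12 → 69
rgb(69, 186, 69) = #45BA45.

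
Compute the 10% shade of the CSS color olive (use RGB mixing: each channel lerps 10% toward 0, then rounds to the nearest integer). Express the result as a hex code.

#737300

CSS olive is rgb(128, 128, 0).
Lerp each channel 10% toward 0:
  R: 128 − 12.8 = 115.2 → 115
  G: 128 − 12.8 = 115.2 → 115
  B: 0 + 0.1×(0−0) = 0 + 0 = 0 → 0
rgb(115, 115, 0) = #737300.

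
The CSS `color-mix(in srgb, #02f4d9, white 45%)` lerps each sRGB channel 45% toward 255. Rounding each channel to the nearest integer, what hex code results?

#74f9ea

#02f4d9 is rgb(2, 244, 217).
Lerp each channel 45% toward 255:
  R: 2 + 0.45×(255−2) = 2 + 113.85 = 115.85 → 116
  G: 244 + 4.95 = 248.95 → 249
  B: 217 + 0.45×(255−217) = 217 + 17.1 = 234.1 → 234
rgb(116, 249, 234) = #74f9ea.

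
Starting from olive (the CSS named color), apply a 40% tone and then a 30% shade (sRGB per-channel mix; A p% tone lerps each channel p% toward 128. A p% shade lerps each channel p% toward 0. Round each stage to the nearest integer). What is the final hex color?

#5a5a24

CSS olive is rgb(128, 128, 0).
Per channel, c → c + 0.4(128 − c):
  R: 128 + 0.4×(128−128) = 128 + 0 = 128 → 128
  G: 128 + 0.4×(128−128) = 128 + 0 = 128 → 128
  B: 0 + 0.4×(128−0) = 0 + 51.2 = 51.2 → 51
After the tone: rgb(128, 128, 51) = #808033.
Per channel, c → c + 0.3(0 − c):
  R: 128 + 0.3×(0−128) = 128 − 38.4 = 89.6 → 90
  G: 128 − 38.4 = 89.6 → 90
  B: 51 + 0.3×(0−51) = 51 − 15.3 = 35.7 → 36
rgb(90, 90, 36) = #5a5a24.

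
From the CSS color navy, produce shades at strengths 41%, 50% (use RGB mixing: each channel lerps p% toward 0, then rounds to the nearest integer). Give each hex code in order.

#00004C, #000040

CSS navy is rgb(0, 0, 128).
41%: (0→0, 0→0, 128 − 52.48 = 75.52→76) → #00004C
50%: (0→0, 0→0, 128 − 64 = 64→64) → #000040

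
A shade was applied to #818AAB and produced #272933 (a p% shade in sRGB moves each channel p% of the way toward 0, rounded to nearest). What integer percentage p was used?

#818AAB is rgb(129, 138, 171); #272933 is rgb(39, 41, 51).
On the B channel (widest range): 51 ≈ 171 + (p/100)(0 − 171), so p ≈ 100×(51 − 171)/(0 − 171) = -12000/-171 = 70.18.
p = 70 reproduces all three channels after rounding.

70%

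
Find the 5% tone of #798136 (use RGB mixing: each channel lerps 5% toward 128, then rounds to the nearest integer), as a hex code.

#798136 is rgb(121, 129, 54).
A 5% tone moves each channel 5% toward 128:
  R: 121 + 0.35 = 121.35 → 121
  G: 129 − 0.05 = 128.95 → 129
  B: 54 + 3.7 = 57.7 → 58
rgb(121, 129, 58) = #79813A.

#79813A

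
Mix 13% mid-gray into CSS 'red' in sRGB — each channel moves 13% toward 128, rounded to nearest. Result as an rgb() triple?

rgb(238, 17, 17)

CSS red is rgb(255, 0, 0).
Lerp each channel 13% toward 128:
  R: 255 + 0.13×(128−255) = 255 − 16.51 = 238.49 → 238
  G: 0 + 0.13×(128−0) = 0 + 16.64 = 16.64 → 17
  B: 0 + 0.13×(128−0) = 0 + 16.64 = 16.64 → 17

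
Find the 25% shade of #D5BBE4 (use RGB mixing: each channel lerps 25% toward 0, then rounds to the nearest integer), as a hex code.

#D5BBE4 is rgb(213, 187, 228).
Lerp each channel 25% toward 0:
  R: 213 + 0.25×(0−213) = 213 − 53.25 = 159.75 → 160
  G: 187 − 46.75 = 140.25 → 140
  B: 228 − 57 = 171 → 171
rgb(160, 140, 171) = #A08CAB.

#A08CAB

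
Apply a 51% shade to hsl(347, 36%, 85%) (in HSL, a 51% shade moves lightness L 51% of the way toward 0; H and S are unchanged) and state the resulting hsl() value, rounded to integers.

L moves 51% from 85 toward 0: 85 − 43.35 = 41.65 → 42.
H and S are unchanged.

hsl(347, 36%, 42%)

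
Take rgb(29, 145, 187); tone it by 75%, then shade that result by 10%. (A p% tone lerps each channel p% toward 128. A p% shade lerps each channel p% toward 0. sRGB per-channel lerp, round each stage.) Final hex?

Lerp each channel 75% toward 128:
  R: 29 + 74.25 = 103.25 → 103
  G: 145 + 0.75×(128−145) = 145 − 12.75 = 132.25 → 132
  B: 187 + 0.75×(128−187) = 187 − 44.25 = 142.75 → 143
After the tone: rgb(103, 132, 143) = #67848F.
A 10% shade moves each channel 10% toward 0:
  R: 103 + 0.1×(0−103) = 103 − 10.3 = 92.7 → 93
  G: 132 − 13.2 = 118.8 → 119
  B: 143 + 0.1×(0−143) = 143 − 14.3 = 128.7 → 129
rgb(93, 119, 129) = #5D7781.

#5D7781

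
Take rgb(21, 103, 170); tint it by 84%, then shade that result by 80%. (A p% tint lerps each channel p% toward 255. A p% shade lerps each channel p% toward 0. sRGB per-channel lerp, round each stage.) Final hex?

Lerp each channel 84% toward 255:
  R: 21 + 0.84×(255−21) = 21 + 196.56 = 217.56 → 218
  G: 103 + 127.68 = 230.68 → 231
  B: 170 + 71.4 = 241.4 → 241
After the tint: rgb(218, 231, 241) = #dae7f1.
An 80% shade moves each channel 80% toward 0:
  R: 218 − 174.4 = 43.6 → 44
  G: 231 + 0.8×(0−231) = 231 − 184.8 = 46.2 → 46
  B: 241 − 192.8 = 48.2 → 48
rgb(44, 46, 48) = #2c2e30.

#2c2e30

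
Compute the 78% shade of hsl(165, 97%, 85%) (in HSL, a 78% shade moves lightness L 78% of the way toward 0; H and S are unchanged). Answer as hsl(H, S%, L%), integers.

L moves 78% from 85 toward 0: 85 − 66.3 = 18.7 → 19.
H and S are unchanged.

hsl(165, 97%, 19%)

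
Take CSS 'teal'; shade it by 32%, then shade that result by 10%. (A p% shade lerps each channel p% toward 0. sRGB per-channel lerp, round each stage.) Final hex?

CSS teal is rgb(0, 128, 128).
A 32% shade moves each channel 32% toward 0:
  R: 0 + 0.32×(0−0) = 0 + 0 = 0 → 0
  G: 128 + 0.32×(0−128) = 128 − 40.96 = 87.04 → 87
  B: 128 + 0.32×(0−128) = 128 − 40.96 = 87.04 → 87
After the shade: rgb(0, 87, 87) = #005757.
Per channel, c → c + 0.1(0 − c):
  R: 0 + 0 = 0 → 0
  G: 87 + 0.1×(0−87) = 87 − 8.7 = 78.3 → 78
  B: 87 + 0.1×(0−87) = 87 − 8.7 = 78.3 → 78
rgb(0, 78, 78) = #004e4e.

#004e4e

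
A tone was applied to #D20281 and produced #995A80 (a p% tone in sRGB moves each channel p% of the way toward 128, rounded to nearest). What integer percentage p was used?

#D20281 is rgb(210, 2, 129); #995A80 is rgb(153, 90, 128).
On the G channel (widest range): 90 ≈ 2 + (p/100)(128 − 2), so p ≈ 100×(90 − 2)/(128 − 2) = 8800/126 = 69.84.
p = 70 reproduces all three channels after rounding.

70%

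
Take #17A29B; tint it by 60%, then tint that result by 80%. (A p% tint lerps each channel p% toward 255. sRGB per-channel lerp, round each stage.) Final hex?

#ECF8F7

#17A29B is rgb(23, 162, 155).
A 60% tint moves each channel 60% toward 255:
  R: 23 + 139.2 = 162.2 → 162
  G: 162 + 0.6×(255−162) = 162 + 55.8 = 217.8 → 218
  B: 155 + 60 = 215 → 215
After the tint: rgb(162, 218, 215) = #A2DAD7.
An 80% tint moves each channel 80% toward 255:
  R: 162 + 0.8×(255−162) = 162 + 74.4 = 236.4 → 236
  G: 218 + 29.6 = 247.6 → 248
  B: 215 + 0.8×(255−215) = 215 + 32 = 247 → 247
rgb(236, 248, 247) = #ECF8F7.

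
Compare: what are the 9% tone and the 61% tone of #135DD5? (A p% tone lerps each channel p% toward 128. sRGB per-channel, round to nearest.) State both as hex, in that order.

#1D60CD, #5572A1

#135DD5 is rgb(19, 93, 213).
9% tone:
  R: 19 + 0.09×(128−19) = 19 + 9.81 = 28.81 → 29
  G: 93 + 0.09×(128−93) = 93 + 3.15 = 96.15 → 96
  B: 213 − 7.65 = 205.35 → 205
  → #1D60CD
61% tone:
  R: 19 + 0.61×(128−19) = 19 + 66.49 = 85.49 → 85
  G: 93 + 0.61×(128−93) = 93 + 21.35 = 114.35 → 114
  B: 213 − 51.85 = 161.15 → 161
  → #5572A1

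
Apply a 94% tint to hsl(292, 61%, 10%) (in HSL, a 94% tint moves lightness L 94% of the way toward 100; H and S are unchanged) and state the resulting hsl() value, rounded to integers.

L moves 94% from 10 toward 100: 10 + 84.6 = 94.6 → 95.
H and S are unchanged.

hsl(292, 61%, 95%)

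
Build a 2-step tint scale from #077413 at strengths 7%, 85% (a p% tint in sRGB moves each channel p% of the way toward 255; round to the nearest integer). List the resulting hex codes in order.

#187e24, #daeadc

#077413 is rgb(7, 116, 19).
7%: (7 + 17.36 = 24.36→24, 116 + 9.73 = 125.73→126, 19 + 16.52 = 35.52→36) → #187e24
85%: (7 + 210.8 = 217.8→218, 116 + 118.15 = 234.15→234, 19 + 200.6 = 219.6→220) → #daeadc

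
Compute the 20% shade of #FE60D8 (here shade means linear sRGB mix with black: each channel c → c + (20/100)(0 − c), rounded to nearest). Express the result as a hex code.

#CB4DAD

#FE60D8 is rgb(254, 96, 216).
Per channel, c → c + 0.2(0 − c):
  R: 254 + 0.2×(0−254) = 254 − 50.8 = 203.2 → 203
  G: 96 + 0.2×(0−96) = 96 − 19.2 = 76.8 → 77
  B: 216 − 43.2 = 172.8 → 173
rgb(203, 77, 173) = #CB4DAD.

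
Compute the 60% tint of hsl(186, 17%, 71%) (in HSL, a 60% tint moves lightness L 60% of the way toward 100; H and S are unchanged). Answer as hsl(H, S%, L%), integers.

hsl(186, 17%, 88%)

L moves 60% from 71 toward 100: 71 + 17.4 = 88.4 → 88.
H and S are unchanged.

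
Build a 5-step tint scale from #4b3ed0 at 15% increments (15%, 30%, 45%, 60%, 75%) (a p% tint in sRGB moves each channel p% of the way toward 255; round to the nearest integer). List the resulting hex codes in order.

#665bd7, #8178de, #9c95e5, #b7b2ec, #d2cff3

#4b3ed0 is rgb(75, 62, 208).
15%: (75 + 27 = 102→102, 62 + 28.95 = 90.95→91, 208 + 7.05 = 215.05→215) → #665bd7
30%: (75 + 54 = 129→129, 62 + 57.9 = 119.9→120, 208 + 14.1 = 222.1→222) → #8178de
45%: (75 + 81 = 156→156, 62 + 86.85 = 148.85→149, 208 + 21.15 = 229.15→229) → #9c95e5
60%: (75 + 108 = 183→183, 62 + 115.8 = 177.8→178, 208 + 28.2 = 236.2→236) → #b7b2ec
75%: (75 + 135 = 210→210, 62 + 144.75 = 206.75→207, 208 + 35.25 = 243.25→243) → #d2cff3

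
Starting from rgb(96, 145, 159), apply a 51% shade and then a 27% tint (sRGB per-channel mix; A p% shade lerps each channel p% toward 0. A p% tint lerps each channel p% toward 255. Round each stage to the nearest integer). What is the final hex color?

#67797E

A 51% shade moves each channel 51% toward 0:
  R: 96 − 48.96 = 47.04 → 47
  G: 145 − 73.95 = 71.05 → 71
  B: 159 − 81.09 = 77.91 → 78
After the shade: rgb(47, 71, 78) = #2F474E.
A 27% tint moves each channel 27% toward 255:
  R: 47 + 0.27×(255−47) = 47 + 56.16 = 103.16 → 103
  G: 71 + 49.68 = 120.68 → 121
  B: 78 + 0.27×(255−78) = 78 + 47.79 = 125.79 → 126
rgb(103, 121, 126) = #67797E.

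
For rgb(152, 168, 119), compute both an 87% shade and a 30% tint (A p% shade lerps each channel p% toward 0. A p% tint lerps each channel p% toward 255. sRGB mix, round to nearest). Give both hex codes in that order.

#14160f, #b7c2a0

87% shade:
  R: 152 + 0.87×(0−152) = 152 − 132.24 = 19.76 → 20
  G: 168 + 0.87×(0−168) = 168 − 146.16 = 21.84 → 22
  B: 119 + 0.87×(0−119) = 119 − 103.53 = 15.47 → 15
  → #14160f
30% tint:
  R: 152 + 30.9 = 182.9 → 183
  G: 168 + 0.3×(255−168) = 168 + 26.1 = 194.1 → 194
  B: 119 + 0.3×(255−119) = 119 + 40.8 = 159.8 → 160
  → #b7c2a0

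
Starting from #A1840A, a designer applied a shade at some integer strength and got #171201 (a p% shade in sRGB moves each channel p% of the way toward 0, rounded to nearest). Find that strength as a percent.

86%

#A1840A is rgb(161, 132, 10); #171201 is rgb(23, 18, 1).
On the R channel (widest range): 23 ≈ 161 + (p/100)(0 − 161), so p ≈ 100×(23 − 161)/(0 − 161) = -13800/-161 = 85.71.
p = 86 reproduces all three channels after rounding.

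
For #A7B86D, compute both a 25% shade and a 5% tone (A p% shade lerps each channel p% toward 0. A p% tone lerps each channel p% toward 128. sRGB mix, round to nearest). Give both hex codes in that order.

#A7B86D is rgb(167, 184, 109).
25% shade:
  R: 167 + 0.25×(0−167) = 167 − 41.75 = 125.25 → 125
  G: 184 + 0.25×(0−184) = 184 − 46 = 138 → 138
  B: 109 + 0.25×(0−109) = 109 − 27.25 = 81.75 → 82
  → #7D8A52
5% tone:
  R: 167 − 1.95 = 165.05 → 165
  G: 184 − 2.8 = 181.2 → 181
  B: 109 + 0.05×(128−109) = 109 + 0.95 = 109.95 → 110
  → #A5B56E

#7D8A52, #A5B56E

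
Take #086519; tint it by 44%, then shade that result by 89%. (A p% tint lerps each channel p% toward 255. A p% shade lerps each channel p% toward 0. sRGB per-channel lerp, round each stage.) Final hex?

#086519 is rgb(8, 101, 25).
Per channel, c → c + 0.44(255 − c):
  R: 8 + 0.44×(255−8) = 8 + 108.68 = 116.68 → 117
  G: 101 + 0.44×(255−101) = 101 + 67.76 = 168.76 → 169
  B: 25 + 0.44×(255−25) = 25 + 101.2 = 126.2 → 126
After the tint: rgb(117, 169, 126) = #75A97E.
Lerp each channel 89% toward 0:
  R: 117 + 0.89×(0−117) = 117 − 104.13 = 12.87 → 13
  G: 169 − 150.41 = 18.59 → 19
  B: 126 + 0.89×(0−126) = 126 − 112.14 = 13.86 → 14
rgb(13, 19, 14) = #0D130E.

#0D130E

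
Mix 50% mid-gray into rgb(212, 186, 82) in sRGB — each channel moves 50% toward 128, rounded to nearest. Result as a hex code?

#AA9D69

Per channel, c → c + 0.5(128 − c):
  R: 212 − 42 = 170 → 170
  G: 186 + 0.5×(128−186) = 186 − 29 = 157 → 157
  B: 82 + 23 = 105 → 105
rgb(170, 157, 105) = #AA9D69.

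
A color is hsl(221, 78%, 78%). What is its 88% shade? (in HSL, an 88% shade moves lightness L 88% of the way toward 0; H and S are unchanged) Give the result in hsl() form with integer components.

L moves 88% from 78 toward 0: 78 − 68.64 = 9.36 → 9.
H and S are unchanged.

hsl(221, 78%, 9%)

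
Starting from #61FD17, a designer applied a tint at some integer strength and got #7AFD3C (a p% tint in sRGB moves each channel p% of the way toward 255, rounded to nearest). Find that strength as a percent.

16%

#61FD17 is rgb(97, 253, 23); #7AFD3C is rgb(122, 253, 60).
On the B channel (widest range): 60 ≈ 23 + (p/100)(255 − 23), so p ≈ 100×(60 − 23)/(255 − 23) = 3700/232 = 15.95.
p = 16 reproduces all three channels after rounding.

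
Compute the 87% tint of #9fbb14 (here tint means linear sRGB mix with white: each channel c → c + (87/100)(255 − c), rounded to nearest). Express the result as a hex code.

#f3f6e0

#9fbb14 is rgb(159, 187, 20).
An 87% tint moves each channel 87% toward 255:
  R: 159 + 83.52 = 242.52 → 243
  G: 187 + 0.87×(255−187) = 187 + 59.16 = 246.16 → 246
  B: 20 + 0.87×(255−20) = 20 + 204.45 = 224.45 → 224
rgb(243, 246, 224) = #f3f6e0.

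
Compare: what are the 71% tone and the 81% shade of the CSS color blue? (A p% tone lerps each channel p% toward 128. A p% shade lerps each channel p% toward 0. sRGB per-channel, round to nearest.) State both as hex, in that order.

#5B5BA5, #000030

CSS blue is rgb(0, 0, 255).
71% tone:
  R: 0 + 0.71×(128−0) = 0 + 90.88 = 90.88 → 91
  G: 0 + 0.71×(128−0) = 0 + 90.88 = 90.88 → 91
  B: 255 − 90.17 = 164.83 → 165
  → #5B5BA5
81% shade:
  R: 0 + 0.81×(0−0) = 0 + 0 = 0 → 0
  G: 0 + 0.81×(0−0) = 0 + 0 = 0 → 0
  B: 255 − 206.55 = 48.45 → 48
  → #000030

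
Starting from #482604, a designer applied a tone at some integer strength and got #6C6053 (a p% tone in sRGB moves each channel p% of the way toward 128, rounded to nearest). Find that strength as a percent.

#482604 is rgb(72, 38, 4); #6C6053 is rgb(108, 96, 83).
On the B channel (widest range): 83 ≈ 4 + (p/100)(128 − 4), so p ≈ 100×(83 − 4)/(128 − 4) = 7900/124 = 63.71.
p = 64 reproduces all three channels after rounding.

64%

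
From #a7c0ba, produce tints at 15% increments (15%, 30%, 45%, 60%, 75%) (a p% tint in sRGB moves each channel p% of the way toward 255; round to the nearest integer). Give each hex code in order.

#b4c9c4, #c1d3cf, #cfdcd9, #dce6e3, #e9efee

#a7c0ba is rgb(167, 192, 186).
15%: (167 + 13.2 = 180.2→180, 192 + 9.45 = 201.45→201, 186 + 10.35 = 196.35→196) → #b4c9c4
30%: (167 + 26.4 = 193.4→193, 192 + 18.9 = 210.9→211, 186 + 20.7 = 206.7→207) → #c1d3cf
45%: (167 + 39.6 = 206.6→207, 192 + 28.35 = 220.35→220, 186 + 31.05 = 217.05→217) → #cfdcd9
60%: (167 + 52.8 = 219.8→220, 192 + 37.8 = 229.8→230, 186 + 41.4 = 227.4→227) → #dce6e3
75%: (167 + 66 = 233→233, 192 + 47.25 = 239.25→239, 186 + 51.75 = 237.75→238) → #e9efee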